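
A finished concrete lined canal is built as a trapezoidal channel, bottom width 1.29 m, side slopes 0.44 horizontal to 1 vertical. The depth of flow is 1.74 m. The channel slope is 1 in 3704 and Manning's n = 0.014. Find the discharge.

Q = 3.32 m³/s

With bottom width b = 1.29 m and side slope z = 0.44: A = (b + zy)y = (1.29 + 0.44×1.74)×1.74 = 3.577 m²; P = b + 2y√(1+z²) = 1.29 + 2×1.74×1.093 = 5.092 m.
Hydraulic radius R = A/P = 3.577/5.092 = 0.7024 m.
Manning's equation: Q = (1/n) A R^(2/3) S^(1/2) = (1/0.014) × 3.577 × 0.7024^(2/3) × 0.00027^(1/2) = 3.32 m³/s.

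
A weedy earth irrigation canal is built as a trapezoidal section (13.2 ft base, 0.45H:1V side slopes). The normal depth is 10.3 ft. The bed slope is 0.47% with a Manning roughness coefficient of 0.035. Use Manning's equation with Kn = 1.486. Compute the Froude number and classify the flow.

subcritical

With bottom width b = 13.2 ft and side slope z = 0.45: A = (b + zy)y = (13.2 + 0.45×10.3)×10.3 = 183.7 ft²; P = b + 2y√(1+z²) = 13.2 + 2×10.3×1.097 = 35.79 ft.
Hydraulic radius R = A/P = 183.7/35.79 = 5.133 ft.
V = (1.486/n) R^(2/3) √S = (1.486/0.035) × 5.133^(2/3) × √0.0047 = 8.661 ft/s. Hydraulic depth D_h = A/T = 183.7/22.47 = 8.175 ft.
Froude number Fr = V/√(g·D_h) = 8.661/√(32.2×8.175) = 0.534, which is less than 1, so the flow is subcritical.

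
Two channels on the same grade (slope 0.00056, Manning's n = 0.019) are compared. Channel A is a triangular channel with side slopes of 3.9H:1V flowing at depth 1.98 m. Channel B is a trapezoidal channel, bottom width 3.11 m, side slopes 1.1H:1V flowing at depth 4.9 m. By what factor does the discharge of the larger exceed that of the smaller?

Channel A: For a triangular section with side slope z = 3.9: A = zy² = 3.9×1.98² = 15.29 m²; P = 2y√(1+z²) = 2×1.98×4.026 = 15.94 m. Hydraulic radius R = A/P = 15.29/15.94 = 0.959 m. Q_A = (1/0.019)·15.29·0.959^(2/3)·√0.00056 = 18.52 m³/s.
Channel B: With bottom width b = 3.11 m and side slope z = 1.1: A = (b + zy)y = (3.11 + 1.1×4.9)×4.9 = 41.65 m²; P = b + 2y√(1+z²) = 3.11 + 2×4.9×1.487 = 17.68 m. Hydraulic radius R = A/P = 41.65/17.68 = 2.356 m. Q_B = (1/0.019)·41.65·2.356^(2/3)·√0.00056 = 91.85 m³/s.
The larger discharge is 91.85 m³/s and the smaller is 18.52 m³/s; the ratio is 4.96.

4.96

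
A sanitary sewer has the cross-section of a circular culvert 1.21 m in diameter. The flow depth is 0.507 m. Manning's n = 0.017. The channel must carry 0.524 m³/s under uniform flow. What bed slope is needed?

For a circular section of diameter D = 1.21 m at depth y = 0.507 m, the central angle is θ = 2 arccos(1 − 2y/D) = 2.816 rad. Then A = (D²/8)(θ − sin θ) = 0.4569 m² and P = Dθ/2 = 1.704 m.
Hydraulic radius R = A/P = 0.4569/1.704 = 0.2682 m.
From Manning's equation, S = [nQ / (1 A R^(2/3))]² = [0.017 × 0.524 / (1 × 0.4569 × 0.2682^(2/3))]² = 0.0022.

S = 0.0022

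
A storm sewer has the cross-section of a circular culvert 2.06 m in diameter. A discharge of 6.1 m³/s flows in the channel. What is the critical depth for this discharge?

At critical depth, Q² T / (g A³) = 1, i.e. A³/T = Q²/g = 6.1²/9.81 = 3.793.
Try y = 0.997 m: A³/T = 1.984 — low.
Try y = 1.32 m: A³/T = 5.808 — high.
Try y = 1.18 m: A³/T = 3.776 — ≈ 3.793.

y_c = 1.18 m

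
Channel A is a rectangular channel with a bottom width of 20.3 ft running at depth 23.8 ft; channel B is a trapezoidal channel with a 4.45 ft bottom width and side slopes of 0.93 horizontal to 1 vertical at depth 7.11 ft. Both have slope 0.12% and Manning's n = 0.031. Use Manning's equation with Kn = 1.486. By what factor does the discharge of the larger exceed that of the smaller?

10.3

Channel A: Flow area A = b·y = 20.3 × 23.8 = 483.1 ft². Wetted perimeter P = b + 2y = 20.3 + 2×23.8 = 67.9 ft. Hydraulic radius R = A/P = 483.1/67.9 = 7.115 ft. Q_A = (1.486/0.031)·483.1·7.115^(2/3)·√0.0012 = 2968 ft³/s.
Channel B: With bottom width b = 4.45 ft and side slope z = 0.93: A = (b + zy)y = (4.45 + 0.93×7.11)×7.11 = 78.65 ft²; P = b + 2y√(1+z²) = 4.45 + 2×7.11×1.366 = 23.87 ft. Hydraulic radius R = A/P = 78.65/23.87 = 3.295 ft. Q_B = (1.486/0.031)·78.65·3.295^(2/3)·√0.0012 = 289.2 ft³/s.
The larger discharge is 2968 ft³/s and the smaller is 289.2 ft³/s; the ratio is 10.3.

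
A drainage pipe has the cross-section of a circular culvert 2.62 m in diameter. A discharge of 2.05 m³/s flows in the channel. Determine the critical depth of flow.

y_c = 0.624 m

At critical depth, Q² T / (g A³) = 1, i.e. A³/T = Q²/g = 2.05²/9.81 = 0.4284.
Trying y = 0.705 m: A³/T = 0.6872 — high.
Trying y = 0.439 m: A³/T = 0.1077 — low.
Trying y = 0.624 m: A³/T = 0.4272 — close enough.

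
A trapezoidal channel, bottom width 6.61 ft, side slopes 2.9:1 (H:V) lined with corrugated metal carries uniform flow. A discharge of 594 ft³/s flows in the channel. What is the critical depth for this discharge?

y_c = 3.84 ft

At critical depth, Q² T / (g A³) = 1, i.e. A³/T = Q²/g = 594²/32.2 = 10960.
At y = 2.89 ft: A³/T = 3479 — short.
At y = 3.84 ft: A³/T = 10960 — ≈ 10960.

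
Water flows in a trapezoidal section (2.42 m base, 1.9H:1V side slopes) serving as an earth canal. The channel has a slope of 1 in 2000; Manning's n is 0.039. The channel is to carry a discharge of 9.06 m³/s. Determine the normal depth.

Manning's equation rearranged: A R^(2/3) = nQ / (1·√S) = 0.039 × 9.06 / (√0.0005) = 15.8.
At y = 2.56 m: A R^(2/3) = 23.23 — too large.
At y = 1.57 m: A R^(2/3) = 8.058 — too small.
At y = 2.15 m: A R^(2/3) = 15.8 — close enough.

y_n = 2.15 m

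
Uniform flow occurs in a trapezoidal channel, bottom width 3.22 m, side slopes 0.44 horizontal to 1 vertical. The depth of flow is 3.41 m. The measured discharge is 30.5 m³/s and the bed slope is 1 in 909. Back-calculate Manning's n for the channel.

n = 0.023

With bottom width b = 3.22 m and side slope z = 0.44: A = (b + zy)y = (3.22 + 0.44×3.41)×3.41 = 16.1 m²; P = b + 2y√(1+z²) = 3.22 + 2×3.41×1.093 = 10.67 m.
Hydraulic radius R = A/P = 16.1/10.67 = 1.508 m.
Rearranging Manning's equation: n = (1/Q) A R^(2/3) S^(1/2) = (1/30.5) × 16.1 × 1.508^(2/3) × √0.0011 = 0.023.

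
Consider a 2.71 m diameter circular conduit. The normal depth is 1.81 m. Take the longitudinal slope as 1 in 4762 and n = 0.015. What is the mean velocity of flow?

V = 0.825 m/s

For a circular section of diameter D = 2.71 m at depth y = 1.81 m, the central angle is θ = 2 arccos(1 − 2y/D) = 3.826 rad. Then A = (D²/8)(θ − sin θ) = 4.093 m² and P = Dθ/2 = 5.185 m.
Hydraulic radius R = A/P = 4.093/5.185 = 0.7895 m.
From Manning's equation, V = (1/n) R^(2/3) S^(1/2) = (1/0.015) × 0.7895^(2/3) × 0.00021^(1/2) = 0.825 m/s.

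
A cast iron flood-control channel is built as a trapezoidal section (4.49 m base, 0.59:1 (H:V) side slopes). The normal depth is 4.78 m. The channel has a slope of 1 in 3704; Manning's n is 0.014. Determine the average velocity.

With bottom width b = 4.49 m and side slope z = 0.59: A = (b + zy)y = (4.49 + 0.59×4.78)×4.78 = 34.94 m²; P = b + 2y√(1+z²) = 4.49 + 2×4.78×1.161 = 15.59 m.
Hydraulic radius R = A/P = 34.94/15.59 = 2.241 m.
From Manning's equation, V = (1/n) R^(2/3) S^(1/2) = (1/0.014) × 2.241^(2/3) × 0.00027^(1/2) = 2.01 m/s.

V = 2.01 m/s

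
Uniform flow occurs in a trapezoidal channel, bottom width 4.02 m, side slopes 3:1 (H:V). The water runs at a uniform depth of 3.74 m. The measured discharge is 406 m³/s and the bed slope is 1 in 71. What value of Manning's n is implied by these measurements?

n = 0.027

With bottom width b = 4.02 m and side slope z = 3: A = (b + zy)y = (4.02 + 3×3.74)×3.74 = 57 m²; P = b + 2y√(1+z²) = 4.02 + 2×3.74×3.162 = 27.67 m.
Hydraulic radius R = A/P = 57/27.67 = 2.06 m.
Rearranging Manning's equation: n = (1/Q) A R^(2/3) S^(1/2) = (1/406) × 57 × 2.06^(2/3) × √0.01408 = 0.027.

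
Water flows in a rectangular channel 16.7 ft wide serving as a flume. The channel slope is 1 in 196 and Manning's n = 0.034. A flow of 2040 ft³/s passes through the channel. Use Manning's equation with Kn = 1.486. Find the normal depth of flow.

y_n = 13.2 ft

Manning's equation rearranged: A R^(2/3) = nQ / (1.486·√S) = 0.034 × 2040 / (1.486 × √0.005102) = 653.5.
Try y = 8.98 ft: A R^(2/3) = 398.2 — low.
Try y = 16.4 ft: A R^(2/3) = 856.8 — high.
Try y = 13.2 ft: A R^(2/3) = 654.4 — matches.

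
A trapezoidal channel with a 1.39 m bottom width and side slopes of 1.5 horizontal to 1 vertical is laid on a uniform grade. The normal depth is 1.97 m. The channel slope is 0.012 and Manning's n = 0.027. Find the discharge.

Q = 34.9 m³/s

With bottom width b = 1.39 m and side slope z = 1.5: A = (b + zy)y = (1.39 + 1.5×1.97)×1.97 = 8.56 m²; P = b + 2y√(1+z²) = 1.39 + 2×1.97×1.803 = 8.493 m.
Hydraulic radius R = A/P = 8.56/8.493 = 1.008 m.
Manning's equation: Q = (1/n) A R^(2/3) S^(1/2) = (1/0.027) × 8.56 × 1.008^(2/3) × 0.012^(1/2) = 34.9 m³/s.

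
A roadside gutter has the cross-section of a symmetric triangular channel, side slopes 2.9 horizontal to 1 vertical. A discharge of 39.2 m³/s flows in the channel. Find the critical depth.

y_c = 2.06 m

At critical depth, Q² T / (g A³) = 1, i.e. A³/T = Q²/g = 39.2²/9.81 = 156.6.
Try y = 2.25 m: A³/T = 242.5 — too large.
Try y = 1.51 m: A³/T = 33.01 — too small.
Try y = 2.06 m: A³/T = 156 — close enough.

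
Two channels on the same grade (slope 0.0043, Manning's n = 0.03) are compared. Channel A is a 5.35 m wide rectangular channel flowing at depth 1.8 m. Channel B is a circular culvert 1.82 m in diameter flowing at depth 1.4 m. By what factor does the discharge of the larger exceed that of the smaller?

7

Channel A: Flow area A = b·y = 5.35 × 1.8 = 9.63 m². Wetted perimeter P = b + 2y = 5.35 + 2×1.8 = 8.95 m. Hydraulic radius R = A/P = 9.63/8.95 = 1.076 m. Q_A = (1/0.03)·9.63·1.076^(2/3)·√0.0043 = 22.1 m³/s.
Channel B: For a circular section of diameter D = 1.82 m at depth y = 1.4 m, the central angle is θ = 2 arccos(1 − 2y/D) = 4.279 rad. Then A = (D²/8)(θ − sin θ) = 2.147 m² and P = Dθ/2 = 3.894 m. Hydraulic radius R = A/P = 2.147/3.894 = 0.5515 m. Q_B = (1/0.03)·2.147·0.5515^(2/3)·√0.0043 = 3.157 m³/s.
The larger discharge is 22.1 m³/s and the smaller is 3.157 m³/s; the ratio is 7.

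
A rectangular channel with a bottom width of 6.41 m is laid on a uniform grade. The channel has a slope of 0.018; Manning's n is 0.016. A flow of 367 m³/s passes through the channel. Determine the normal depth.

Manning's equation rearranged: A R^(2/3) = nQ / (1·√S) = 0.016 × 367 / (√0.018) = 43.77.
Try y = 3.34 m: A R^(2/3) = 29.72 — short.
Try y = 5.01 m: A R^(2/3) = 50.2 — over.
Try y = 4.5 m: A R^(2/3) = 43.81 — matches.

y_n = 4.5 m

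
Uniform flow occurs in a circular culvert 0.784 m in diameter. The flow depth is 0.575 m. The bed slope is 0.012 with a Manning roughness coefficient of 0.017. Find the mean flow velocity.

For a circular section of diameter D = 0.784 m at depth y = 0.575 m, the central angle is θ = 2 arccos(1 − 2y/D) = 4.113 rad. Then A = (D²/8)(θ − sin θ) = 0.3795 m² and P = Dθ/2 = 1.612 m.
Hydraulic radius R = A/P = 0.3795/1.612 = 0.2353 m.
From Manning's equation, V = (1/n) R^(2/3) S^(1/2) = (1/0.017) × 0.2353^(2/3) × 0.012^(1/2) = 2.46 m/s.

V = 2.46 m/s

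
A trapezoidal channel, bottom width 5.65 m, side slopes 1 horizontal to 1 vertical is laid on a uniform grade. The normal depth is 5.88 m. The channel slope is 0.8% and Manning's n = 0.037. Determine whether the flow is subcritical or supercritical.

With bottom width b = 5.65 m and side slope z = 1: A = (b + zy)y = (5.65 + 1×5.88)×5.88 = 67.8 m²; P = b + 2y√(1+z²) = 5.65 + 2×5.88×1.414 = 22.28 m.
Hydraulic radius R = A/P = 67.8/22.28 = 3.043 m.
V = (1/n) R^(2/3) √S = (1/0.037) × 3.043^(2/3) × √0.008 = 5.076 m/s. Hydraulic depth D_h = A/T = 67.8/17.41 = 3.894 m.
Froude number Fr = V/√(g·D_h) = 5.076/√(9.81×3.894) = 0.821, which is less than 1, so the flow is subcritical.

subcritical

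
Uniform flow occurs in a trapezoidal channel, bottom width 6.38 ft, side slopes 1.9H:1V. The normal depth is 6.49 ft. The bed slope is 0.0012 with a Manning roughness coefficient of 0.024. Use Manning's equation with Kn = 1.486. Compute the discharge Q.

With bottom width b = 6.38 ft and side slope z = 1.9: A = (b + zy)y = (6.38 + 1.9×6.49)×6.49 = 121.4 ft²; P = b + 2y√(1+z²) = 6.38 + 2×6.49×2.147 = 34.25 ft.
Hydraulic radius R = A/P = 121.4/34.25 = 3.546 ft.
Manning's equation: Q = (1.486/n) A R^(2/3) S^(1/2) = (1.486/0.024) × 121.4 × 3.546^(2/3) × 0.0012^(1/2) = 606 ft³/s.

Q = 606 ft³/s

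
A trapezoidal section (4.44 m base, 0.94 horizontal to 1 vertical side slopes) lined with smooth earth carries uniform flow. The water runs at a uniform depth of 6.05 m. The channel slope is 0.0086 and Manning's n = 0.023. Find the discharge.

Q = 504 m³/s

With bottom width b = 4.44 m and side slope z = 0.94: A = (b + zy)y = (4.44 + 0.94×6.05)×6.05 = 61.27 m²; P = b + 2y√(1+z²) = 4.44 + 2×6.05×1.372 = 21.05 m.
Hydraulic radius R = A/P = 61.27/21.05 = 2.911 m.
Manning's equation: Q = (1/n) A R^(2/3) S^(1/2) = (1/0.023) × 61.27 × 2.911^(2/3) × 0.0086^(1/2) = 504 m³/s.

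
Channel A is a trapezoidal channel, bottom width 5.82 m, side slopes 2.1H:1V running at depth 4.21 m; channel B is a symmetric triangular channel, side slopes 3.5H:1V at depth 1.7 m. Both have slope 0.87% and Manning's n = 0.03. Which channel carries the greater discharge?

Channel A: With bottom width b = 5.82 m and side slope z = 2.1: A = (b + zy)y = (5.82 + 2.1×4.21)×4.21 = 61.72 m²; P = b + 2y√(1+z²) = 5.82 + 2×4.21×2.326 = 25.4 m. Hydraulic radius R = A/P = 61.72/25.4 = 2.43 m. Q_A = (1/0.03)·61.72·2.43^(2/3)·√0.0087 = 346.8 m³/s.
Channel B: For a triangular section with side slope z = 3.5: A = zy² = 3.5×1.7² = 10.12 m²; P = 2y√(1+z²) = 2×1.7×3.64 = 12.38 m. Hydraulic radius R = A/P = 10.12/12.38 = 0.8173 m. Q_B = (1/0.03)·10.12·0.8173^(2/3)·√0.0087 = 27.49 m³/s.
Q_A = 346.8 m³/s vs Q_B = 27.49 m³/s, so channel A carries more.

channel A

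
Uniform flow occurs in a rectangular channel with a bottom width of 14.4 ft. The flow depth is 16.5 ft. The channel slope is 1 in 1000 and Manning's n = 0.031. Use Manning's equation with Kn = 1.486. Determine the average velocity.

Flow area A = b·y = 14.4 × 16.5 = 237.6 ft². Wetted perimeter P = b + 2y = 14.4 + 2×16.5 = 47.4 ft.
Hydraulic radius R = A/P = 237.6/47.4 = 5.013 ft.
From Manning's equation, V = (1.486/n) R^(2/3) S^(1/2) = (1.486/0.031) × 5.013^(2/3) × 0.001^(1/2) = 4.44 ft/s.

V = 4.44 ft/s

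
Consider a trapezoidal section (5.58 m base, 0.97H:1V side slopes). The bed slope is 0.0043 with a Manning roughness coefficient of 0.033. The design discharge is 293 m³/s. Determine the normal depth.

y_n = 6.06 m

Manning's equation rearranged: A R^(2/3) = nQ / (1·√S) = 0.033 × 293 / (√0.0043) = 147.5.
Trying y = 5.39 m: A R^(2/3) = 116.5 — short.
Trying y = 6.96 m: A R^(2/3) = 195.5 — over.
Trying y = 6.06 m: A R^(2/3) = 147.3 — close enough.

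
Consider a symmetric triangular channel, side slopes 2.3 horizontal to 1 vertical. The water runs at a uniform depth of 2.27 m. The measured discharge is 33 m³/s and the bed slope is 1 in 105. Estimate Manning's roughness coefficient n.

For a triangular section with side slope z = 2.3: A = zy² = 2.3×2.27² = 11.85 m²; P = 2y√(1+z²) = 2×2.27×2.508 = 11.39 m.
Hydraulic radius R = A/P = 11.85/11.39 = 1.041 m.
Rearranging Manning's equation: n = (1/Q) A R^(2/3) S^(1/2) = (1/33) × 11.85 × 1.041^(2/3) × √0.009524 = 0.036.

n = 0.036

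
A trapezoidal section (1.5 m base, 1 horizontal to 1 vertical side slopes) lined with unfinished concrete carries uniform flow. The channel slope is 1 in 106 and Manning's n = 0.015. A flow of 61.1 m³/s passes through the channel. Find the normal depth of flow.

Manning's equation rearranged: A R^(2/3) = nQ / (1·√S) = 0.015 × 61.1 / (√0.009434) = 9.436.
Trying y = 1.65 m: A R^(2/3) = 4.637 — low.
Trying y = 2.56 m: A R^(2/3) = 11.67 — high.
Trying y = 2.32 m: A R^(2/3) = 9.44 — ≈ 9.436.

y_n = 2.32 m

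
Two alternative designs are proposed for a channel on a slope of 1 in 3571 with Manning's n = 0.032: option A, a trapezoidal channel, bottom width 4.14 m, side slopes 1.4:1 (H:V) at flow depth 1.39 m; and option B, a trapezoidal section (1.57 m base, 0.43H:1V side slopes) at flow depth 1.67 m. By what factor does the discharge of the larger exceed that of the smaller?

Channel A: With bottom width b = 4.14 m and side slope z = 1.4: A = (b + zy)y = (4.14 + 1.4×1.39)×1.39 = 8.46 m²; P = b + 2y√(1+z²) = 4.14 + 2×1.39×1.72 = 8.923 m. Hydraulic radius R = A/P = 8.46/8.923 = 0.9481 m. Q_A = (1/0.032)·8.46·0.9481^(2/3)·√0.00028 = 4.269 m³/s.
Channel B: With bottom width b = 1.57 m and side slope z = 0.43: A = (b + zy)y = (1.57 + 0.43×1.67)×1.67 = 3.821 m²; P = b + 2y√(1+z²) = 1.57 + 2×1.67×1.089 = 5.206 m. Hydraulic radius R = A/P = 3.821/5.206 = 0.734 m. Q_B = (1/0.032)·3.821·0.734^(2/3)·√0.00028 = 1.626 m³/s.
The larger discharge is 4.269 m³/s and the smaller is 1.626 m³/s; the ratio is 2.63.

2.63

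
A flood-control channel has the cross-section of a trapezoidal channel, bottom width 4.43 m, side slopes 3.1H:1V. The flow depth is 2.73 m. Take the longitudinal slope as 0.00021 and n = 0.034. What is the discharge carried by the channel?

Q = 20.4 m³/s

With bottom width b = 4.43 m and side slope z = 3.1: A = (b + zy)y = (4.43 + 3.1×2.73)×2.73 = 35.2 m²; P = b + 2y√(1+z²) = 4.43 + 2×2.73×3.257 = 22.21 m.
Hydraulic radius R = A/P = 35.2/22.21 = 1.584 m.
Manning's equation: Q = (1/n) A R^(2/3) S^(1/2) = (1/0.034) × 35.2 × 1.584^(2/3) × 0.00021^(1/2) = 20.4 m³/s.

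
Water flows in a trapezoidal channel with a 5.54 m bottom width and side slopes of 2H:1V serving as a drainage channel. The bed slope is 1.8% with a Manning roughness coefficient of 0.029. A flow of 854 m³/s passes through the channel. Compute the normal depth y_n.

y_n = 5.43 m

Manning's equation rearranged: A R^(2/3) = nQ / (1·√S) = 0.029 × 854 / (√0.018) = 184.6.
At y = 4.68 m: A R^(2/3) = 133 — too small.
At y = 6.9 m: A R^(2/3) = 317.3 — too large.
At y = 5.43 m: A R^(2/3) = 184.7 — ≈ 184.6.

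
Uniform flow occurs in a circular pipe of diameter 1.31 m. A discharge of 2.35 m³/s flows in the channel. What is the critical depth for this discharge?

y_c = 0.824 m

At critical depth, Q² T / (g A³) = 1, i.e. A³/T = Q²/g = 2.35²/9.81 = 0.5629.
At y = 1.01 m: A³/T = 1.259 — high.
At y = 0.576 m: A³/T = 0.1429 — low.
At y = 0.824 m: A³/T = 0.5623 — close enough.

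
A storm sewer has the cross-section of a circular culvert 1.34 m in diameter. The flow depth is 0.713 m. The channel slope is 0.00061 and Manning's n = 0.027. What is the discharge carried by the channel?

Q = 0.345 m³/s

For a circular section of diameter D = 1.34 m at depth y = 0.713 m, the central angle is θ = 2 arccos(1 − 2y/D) = 3.27 rad. Then A = (D²/8)(θ − sin θ) = 0.7627 m² and P = Dθ/2 = 2.191 m.
Hydraulic radius R = A/P = 0.7627/2.191 = 0.3481 m.
Manning's equation: Q = (1/n) A R^(2/3) S^(1/2) = (1/0.027) × 0.7627 × 0.3481^(2/3) × 0.00061^(1/2) = 0.345 m³/s.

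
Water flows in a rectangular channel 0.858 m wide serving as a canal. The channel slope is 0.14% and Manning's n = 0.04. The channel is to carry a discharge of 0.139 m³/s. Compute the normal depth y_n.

y_n = 0.469 m

Manning's equation rearranged: A R^(2/3) = nQ / (1·√S) = 0.04 × 0.139 / (√0.0014) = 0.1486.
Try y = 0.333 m: A R^(2/3) = 0.09359 — too small.
Try y = 0.469 m: A R^(2/3) = 0.1484 — close enough.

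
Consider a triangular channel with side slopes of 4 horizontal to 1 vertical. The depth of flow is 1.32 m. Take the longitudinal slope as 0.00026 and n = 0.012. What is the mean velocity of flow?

For a triangular section with side slope z = 4: A = zy² = 4×1.32² = 6.97 m²; P = 2y√(1+z²) = 2×1.32×4.123 = 10.88 m.
Hydraulic radius R = A/P = 6.97/10.88 = 0.6403 m.
From Manning's equation, V = (1/n) R^(2/3) S^(1/2) = (1/0.012) × 0.6403^(2/3) × 0.00026^(1/2) = 0.998 m/s.

V = 0.998 m/s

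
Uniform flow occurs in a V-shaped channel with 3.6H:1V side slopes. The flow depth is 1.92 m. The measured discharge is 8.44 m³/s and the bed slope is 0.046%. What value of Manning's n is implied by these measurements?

n = 0.032

For a triangular section with side slope z = 3.6: A = zy² = 3.6×1.92² = 13.27 m²; P = 2y√(1+z²) = 2×1.92×3.736 = 14.35 m.
Hydraulic radius R = A/P = 13.27/14.35 = 0.925 m.
Rearranging Manning's equation: n = (1/Q) A R^(2/3) S^(1/2) = (1/8.44) × 13.27 × 0.925^(2/3) × √0.00046 = 0.032.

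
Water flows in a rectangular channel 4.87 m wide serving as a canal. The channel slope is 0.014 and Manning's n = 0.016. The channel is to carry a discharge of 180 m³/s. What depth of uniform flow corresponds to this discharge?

y_n = 3.83 m

Manning's equation rearranged: A R^(2/3) = nQ / (1·√S) = 0.016 × 180 / (√0.014) = 24.34.
At y = 4.56 m: A R^(2/3) = 30.22 — over.
At y = 2.63 m: A R^(2/3) = 14.98 — short.
At y = 3.83 m: A R^(2/3) = 24.32 — matches.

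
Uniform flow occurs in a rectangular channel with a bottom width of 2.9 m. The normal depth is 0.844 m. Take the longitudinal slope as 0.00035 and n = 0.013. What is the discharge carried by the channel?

Q = 2.32 m³/s

Flow area A = b·y = 2.9 × 0.844 = 2.448 m². Wetted perimeter P = b + 2y = 2.9 + 2×0.844 = 4.588 m.
Hydraulic radius R = A/P = 2.448/4.588 = 0.5335 m.
Manning's equation: Q = (1/n) A R^(2/3) S^(1/2) = (1/0.013) × 2.448 × 0.5335^(2/3) × 0.00035^(1/2) = 2.32 m³/s.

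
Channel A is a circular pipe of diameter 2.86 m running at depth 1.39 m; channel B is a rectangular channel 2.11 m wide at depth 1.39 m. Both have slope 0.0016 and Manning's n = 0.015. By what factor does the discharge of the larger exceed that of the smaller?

Channel A: For a circular section of diameter D = 2.86 m at depth y = 1.39 m, the central angle is θ = 2 arccos(1 − 2y/D) = 3.086 rad. Then A = (D²/8)(θ − sin θ) = 3.098 m² and P = Dθ/2 = 4.412 m. Hydraulic radius R = A/P = 3.098/4.412 = 0.702 m. Q_A = (1/0.015)·3.098·0.702^(2/3)·√0.0016 = 6.525 m³/s.
Channel B: Flow area A = b·y = 2.11 × 1.39 = 2.933 m². Wetted perimeter P = b + 2y = 2.11 + 2×1.39 = 4.89 m. Hydraulic radius R = A/P = 2.933/4.89 = 0.5998 m. Q_B = (1/0.015)·2.933·0.5998^(2/3)·√0.0016 = 5.562 m³/s.
The larger discharge is 6.525 m³/s and the smaller is 5.562 m³/s; the ratio is 1.17.

1.17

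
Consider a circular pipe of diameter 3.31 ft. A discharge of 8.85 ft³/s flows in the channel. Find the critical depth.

y_c = 0.913 ft

At critical depth, Q² T / (g A³) = 1, i.e. A³/T = Q²/g = 8.85²/32.2 = 2.432.
Trying y = 1.05 ft: A³/T = 4.188 — over.
Trying y = 0.691 ft: A³/T = 0.8214 — short.
Trying y = 0.913 ft: A³/T = 2.435 — ≈ 2.432.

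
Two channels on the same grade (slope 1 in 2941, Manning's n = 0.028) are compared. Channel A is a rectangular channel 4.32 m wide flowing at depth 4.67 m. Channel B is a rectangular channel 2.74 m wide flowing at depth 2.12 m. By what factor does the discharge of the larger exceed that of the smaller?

Channel A: Flow area A = b·y = 4.32 × 4.67 = 20.17 m². Wetted perimeter P = b + 2y = 4.32 + 2×4.67 = 13.66 m. Hydraulic radius R = A/P = 20.17/13.66 = 1.477 m. Q_A = (1/0.028)·20.17·1.477^(2/3)·√0.00034 = 17.23 m³/s.
Channel B: Flow area A = b·y = 2.74 × 2.12 = 5.809 m². Wetted perimeter P = b + 2y = 2.74 + 2×2.12 = 6.98 m. Hydraulic radius R = A/P = 5.809/6.98 = 0.8322 m. Q_B = (1/0.028)·5.809·0.8322^(2/3)·√0.00034 = 3.385 m³/s.
The larger discharge is 17.23 m³/s and the smaller is 3.385 m³/s; the ratio is 5.09.

5.09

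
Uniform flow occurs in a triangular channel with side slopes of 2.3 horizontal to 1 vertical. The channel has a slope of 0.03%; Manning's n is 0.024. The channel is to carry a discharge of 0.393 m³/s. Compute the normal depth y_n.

y_n = 0.708 m

Manning's equation rearranged: A R^(2/3) = nQ / (1·√S) = 0.024 × 0.393 / (√0.0003) = 0.5446.
At y = 0.629 m: A R^(2/3) = 0.3972 — too small.
At y = 0.856 m: A R^(2/3) = 0.9035 — too large.
At y = 0.708 m: A R^(2/3) = 0.5446 — close enough.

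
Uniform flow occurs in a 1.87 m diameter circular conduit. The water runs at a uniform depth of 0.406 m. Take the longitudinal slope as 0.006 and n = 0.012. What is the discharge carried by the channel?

For a circular section of diameter D = 1.87 m at depth y = 0.406 m, the central angle is θ = 2 arccos(1 − 2y/D) = 1.939 rad. Then A = (D²/8)(θ − sin θ) = 0.4397 m² and P = Dθ/2 = 1.813 m.
Hydraulic radius R = A/P = 0.4397/1.813 = 0.2425 m.
Manning's equation: Q = (1/n) A R^(2/3) S^(1/2) = (1/0.012) × 0.4397 × 0.2425^(2/3) × 0.006^(1/2) = 1.1 m³/s.

Q = 1.1 m³/s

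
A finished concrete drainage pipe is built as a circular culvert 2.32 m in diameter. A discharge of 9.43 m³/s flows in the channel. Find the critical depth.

At critical depth, Q² T / (g A³) = 1, i.e. A³/T = Q²/g = 9.43²/9.81 = 9.065.
Try y = 0.99 m: A³/T = 2.22 — low.
Try y = 1.43 m: A³/T = 9.061 — close enough.

y_c = 1.43 m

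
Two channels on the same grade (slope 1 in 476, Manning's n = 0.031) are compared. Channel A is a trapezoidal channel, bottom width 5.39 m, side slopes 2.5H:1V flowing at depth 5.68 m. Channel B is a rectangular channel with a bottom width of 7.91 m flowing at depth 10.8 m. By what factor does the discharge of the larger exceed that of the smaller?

Channel A: With bottom width b = 5.39 m and side slope z = 2.5: A = (b + zy)y = (5.39 + 2.5×5.68)×5.68 = 111.3 m²; P = b + 2y√(1+z²) = 5.39 + 2×5.68×2.693 = 35.98 m. Hydraulic radius R = A/P = 111.3/35.98 = 3.093 m. Q_A = (1/0.031)·111.3·3.093^(2/3)·√0.002101 = 349.2 m³/s.
Channel B: Flow area A = b·y = 7.91 × 10.8 = 85.43 m². Wetted perimeter P = b + 2y = 7.91 + 2×10.8 = 29.51 m. Hydraulic radius R = A/P = 85.43/29.51 = 2.895 m. Q_B = (1/0.031)·85.43·2.895^(2/3)·√0.002101 = 256.6 m³/s.
The larger discharge is 349.2 m³/s and the smaller is 256.6 m³/s; the ratio is 1.36.

1.36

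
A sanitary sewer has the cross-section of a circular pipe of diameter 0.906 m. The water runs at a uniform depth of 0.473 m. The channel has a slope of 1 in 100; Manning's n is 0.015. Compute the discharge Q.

Q = 0.859 m³/s

For a circular section of diameter D = 0.906 m at depth y = 0.473 m, the central angle is θ = 2 arccos(1 − 2y/D) = 3.23 rad. Then A = (D²/8)(θ − sin θ) = 0.3405 m² and P = Dθ/2 = 1.463 m.
Hydraulic radius R = A/P = 0.3405/1.463 = 0.2327 m.
Manning's equation: Q = (1/n) A R^(2/3) S^(1/2) = (1/0.015) × 0.3405 × 0.2327^(2/3) × 0.01^(1/2) = 0.859 m³/s.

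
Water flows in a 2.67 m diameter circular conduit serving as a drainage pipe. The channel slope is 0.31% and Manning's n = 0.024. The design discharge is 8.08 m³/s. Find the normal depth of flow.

y_n = 1.83 m

Manning's equation rearranged: A R^(2/3) = nQ / (1·√S) = 0.024 × 8.08 / (√0.0031) = 3.483.
Try y = 2.2 m: A R^(2/3) = 4.297 — over.
Try y = 1.51 m: A R^(2/3) = 2.619 — short.
Try y = 1.83 m: A R^(2/3) = 3.482 — ≈ 3.483.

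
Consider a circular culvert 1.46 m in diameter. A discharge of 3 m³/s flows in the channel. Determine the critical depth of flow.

At critical depth, Q² T / (g A³) = 1, i.e. A³/T = Q²/g = 3²/9.81 = 0.9174.
Try y = 1.1 m: A³/T = 1.969 — too large.
Try y = 0.744 m: A³/T = 0.432 — too small.
Try y = 0.906 m: A³/T = 0.9178 — close enough.

y_c = 0.906 m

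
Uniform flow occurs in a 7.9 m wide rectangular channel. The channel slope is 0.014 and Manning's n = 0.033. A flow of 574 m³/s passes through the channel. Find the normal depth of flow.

y_n = 10.1 m

Manning's equation rearranged: A R^(2/3) = nQ / (1·√S) = 0.033 × 574 / (√0.014) = 160.1.
At y = 7.81 m: A R^(2/3) = 117.4 — low.
At y = 10.1 m: A R^(2/3) = 160 — matches.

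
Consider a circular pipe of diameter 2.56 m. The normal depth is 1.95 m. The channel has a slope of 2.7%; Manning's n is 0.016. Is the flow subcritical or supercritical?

For a circular section of diameter D = 2.56 m at depth y = 1.95 m, the central angle is θ = 2 arccos(1 − 2y/D) = 4.243 rad. Then A = (D²/8)(θ − sin θ) = 4.207 m² and P = Dθ/2 = 5.431 m.
Hydraulic radius R = A/P = 4.207/5.431 = 0.7745 m.
V = (1/n) R^(2/3) √S = (1/0.016) × 0.7745^(2/3) × √0.027 = 8.661 m/s. Hydraulic depth D_h = A/T = 4.207/2.181 = 1.929 m.
Froude number Fr = V/√(g·D_h) = 8.661/√(9.81×1.929) = 1.99, which is greater than 1, so the flow is supercritical.

supercritical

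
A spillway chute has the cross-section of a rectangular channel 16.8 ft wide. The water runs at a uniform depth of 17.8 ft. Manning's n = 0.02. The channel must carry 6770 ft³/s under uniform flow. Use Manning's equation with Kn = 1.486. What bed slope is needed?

S = 0.0091

Flow area A = b·y = 16.8 × 17.8 = 299 ft². Wetted perimeter P = b + 2y = 16.8 + 2×17.8 = 52.4 ft.
Hydraulic radius R = A/P = 299/52.4 = 5.707 ft.
From Manning's equation, S = [nQ / (1.486 A R^(2/3))]² = [0.02 × 6770 / (1.486 × 299 × 5.707^(2/3))]² = 0.0091.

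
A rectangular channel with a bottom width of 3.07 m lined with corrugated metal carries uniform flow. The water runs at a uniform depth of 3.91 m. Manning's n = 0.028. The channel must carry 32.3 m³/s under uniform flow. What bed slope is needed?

Flow area A = b·y = 3.07 × 3.91 = 12 m². Wetted perimeter P = b + 2y = 3.07 + 2×3.91 = 10.89 m.
Hydraulic radius R = A/P = 12/10.89 = 1.102 m.
From Manning's equation, S = [nQ / (1 A R^(2/3))]² = [0.028 × 32.3 / (1 × 12 × 1.102^(2/3))]² = 0.00499.

S = 0.00499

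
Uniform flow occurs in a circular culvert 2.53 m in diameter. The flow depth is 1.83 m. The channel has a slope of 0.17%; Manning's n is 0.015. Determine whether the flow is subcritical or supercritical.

For a circular section of diameter D = 2.53 m at depth y = 1.83 m, the central angle is θ = 2 arccos(1 − 2y/D) = 4.068 rad. Then A = (D²/8)(θ − sin θ) = 3.894 m² and P = Dθ/2 = 5.146 m.
Hydraulic radius R = A/P = 3.894/5.146 = 0.7568 m.
V = (1/n) R^(2/3) √S = (1/0.015) × 0.7568^(2/3) × √0.0017 = 2.283 m/s. Hydraulic depth D_h = A/T = 3.894/2.264 = 1.72 m.
Froude number Fr = V/√(g·D_h) = 2.283/√(9.81×1.72) = 0.556, which is less than 1, so the flow is subcritical.

subcritical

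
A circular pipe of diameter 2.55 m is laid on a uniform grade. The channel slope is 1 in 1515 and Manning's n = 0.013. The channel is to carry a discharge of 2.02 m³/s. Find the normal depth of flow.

y_n = 0.905 m

Manning's equation rearranged: A R^(2/3) = nQ / (1·√S) = 0.013 × 2.02 / (√0.0006601) = 1.022.
Trying y = 1.01 m: A R^(2/3) = 1.252 — over.
Trying y = 0.624 m: A R^(2/3) = 0.4966 — short.
Trying y = 0.905 m: A R^(2/3) = 1.021 — close enough.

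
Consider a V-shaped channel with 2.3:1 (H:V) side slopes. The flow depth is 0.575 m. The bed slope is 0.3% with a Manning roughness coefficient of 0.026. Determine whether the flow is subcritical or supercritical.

subcritical

For a triangular section with side slope z = 2.3: A = zy² = 2.3×0.575² = 0.7604 m²; P = 2y√(1+z²) = 2×0.575×2.508 = 2.884 m.
Hydraulic radius R = A/P = 0.7604/2.884 = 0.2637 m.
V = (1/n) R^(2/3) √S = (1/0.026) × 0.2637^(2/3) × √0.003 = 0.8662 m/s. Hydraulic depth D_h = A/T = 0.7604/2.645 = 0.2875 m.
Froude number Fr = V/√(g·D_h) = 0.8662/√(9.81×0.2875) = 0.516, which is less than 1, so the flow is subcritical.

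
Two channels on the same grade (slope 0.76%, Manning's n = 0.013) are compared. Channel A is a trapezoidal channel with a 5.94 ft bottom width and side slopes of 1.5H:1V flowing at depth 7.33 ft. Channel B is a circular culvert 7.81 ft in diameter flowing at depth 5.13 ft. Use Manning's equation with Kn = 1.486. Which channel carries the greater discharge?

Channel A: With bottom width b = 5.94 ft and side slope z = 1.5: A = (b + zy)y = (5.94 + 1.5×7.33)×7.33 = 124.1 ft²; P = b + 2y√(1+z²) = 5.94 + 2×7.33×1.803 = 32.37 ft. Hydraulic radius R = A/P = 124.1/32.37 = 3.835 ft. Q_A = (1.486/0.013)·124.1·3.835^(2/3)·√0.0076 = 3031 ft³/s.
Channel B: For a circular section of diameter D = 7.81 ft at depth y = 5.13 ft, the central angle is θ = 2 arccos(1 − 2y/D) = 3.78 rad. Then A = (D²/8)(θ − sin θ) = 33.36 ft² and P = Dθ/2 = 14.76 ft. Hydraulic radius R = A/P = 33.36/14.76 = 2.26 ft. Q_B = (1.486/0.013)·33.36·2.26^(2/3)·√0.0076 = 572.6 ft³/s.
Q_A = 3031 ft³/s vs Q_B = 572.6 ft³/s, so channel A carries more.

channel A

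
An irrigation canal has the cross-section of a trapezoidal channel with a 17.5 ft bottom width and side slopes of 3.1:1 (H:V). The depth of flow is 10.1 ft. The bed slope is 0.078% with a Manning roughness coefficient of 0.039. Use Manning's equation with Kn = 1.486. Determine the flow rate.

Q = 1720 ft³/s

With bottom width b = 17.5 ft and side slope z = 3.1: A = (b + zy)y = (17.5 + 3.1×10.1)×10.1 = 493 ft²; P = b + 2y√(1+z²) = 17.5 + 2×10.1×3.257 = 83.3 ft.
Hydraulic radius R = A/P = 493/83.3 = 5.918 ft.
Manning's equation: Q = (1.486/n) A R^(2/3) S^(1/2) = (1.486/0.039) × 493 × 5.918^(2/3) × 0.00078^(1/2) = 1720 ft³/s.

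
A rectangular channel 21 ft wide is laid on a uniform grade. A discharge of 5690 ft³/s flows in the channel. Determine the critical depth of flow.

y_c = 13.2 ft

For a rectangular channel, critical depth y_c = (q²/g)^(1/3) where q = Q/b = 5690/21 = 271 ft²/s.
So y_c = (271²/32.2)^(1/3) = 13.2 ft.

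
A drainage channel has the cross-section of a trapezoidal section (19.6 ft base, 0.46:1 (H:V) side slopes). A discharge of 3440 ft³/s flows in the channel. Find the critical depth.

At critical depth, Q² T / (g A³) = 1, i.e. A³/T = Q²/g = 3440²/32.2 = 367500.
Try y = 10.6 ft: A³/T = 595000 — over.
Try y = 7.95 ft: A³/T = 234800 — short.
Try y = 9.14 ft: A³/T = 367700 — close enough.

y_c = 9.14 ft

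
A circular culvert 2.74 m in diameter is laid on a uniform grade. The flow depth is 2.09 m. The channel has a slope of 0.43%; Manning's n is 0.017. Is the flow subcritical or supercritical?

subcritical

For a circular section of diameter D = 2.74 m at depth y = 2.09 m, the central angle is θ = 2 arccos(1 − 2y/D) = 4.248 rad. Then A = (D²/8)(θ − sin θ) = 4.826 m² and P = Dθ/2 = 5.82 m.
Hydraulic radius R = A/P = 4.826/5.82 = 0.8292 m.
V = (1/n) R^(2/3) √S = (1/0.017) × 0.8292^(2/3) × √0.0043 = 3.405 m/s. Hydraulic depth D_h = A/T = 4.826/2.331 = 2.07 m.
Froude number Fr = V/√(g·D_h) = 3.405/√(9.81×2.07) = 0.755, which is less than 1, so the flow is subcritical.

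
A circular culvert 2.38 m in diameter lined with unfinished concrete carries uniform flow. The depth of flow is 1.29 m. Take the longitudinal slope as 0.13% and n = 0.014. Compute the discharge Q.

Q = 4.64 m³/s

For a circular section of diameter D = 2.38 m at depth y = 1.29 m, the central angle is θ = 2 arccos(1 − 2y/D) = 3.31 rad. Then A = (D²/8)(θ − sin θ) = 2.462 m² and P = Dθ/2 = 3.939 m.
Hydraulic radius R = A/P = 2.462/3.939 = 0.6251 m.
Manning's equation: Q = (1/n) A R^(2/3) S^(1/2) = (1/0.014) × 2.462 × 0.6251^(2/3) × 0.0013^(1/2) = 4.64 m³/s.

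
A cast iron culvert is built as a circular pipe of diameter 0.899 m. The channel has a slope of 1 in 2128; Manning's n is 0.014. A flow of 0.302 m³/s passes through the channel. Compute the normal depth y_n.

Manning's equation rearranged: A R^(2/3) = nQ / (1·√S) = 0.014 × 0.302 / (√0.0004699) = 0.195.
Trying y = 0.771 m: A R^(2/3) = 0.2434 — high.
Trying y = 0.5 m: A R^(2/3) = 0.1399 — low.
Trying y = 0.626 m: A R^(2/3) = 0.1951 — close enough.

y_n = 0.626 m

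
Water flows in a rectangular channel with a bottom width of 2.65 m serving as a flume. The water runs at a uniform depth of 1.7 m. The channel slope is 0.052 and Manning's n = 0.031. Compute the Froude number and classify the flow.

supercritical

Flow area A = b·y = 2.65 × 1.7 = 4.505 m². Wetted perimeter P = b + 2y = 2.65 + 2×1.7 = 6.05 m.
Hydraulic radius R = A/P = 4.505/6.05 = 0.7446 m.
V = (1/n) R^(2/3) √S = (1/0.031) × 0.7446^(2/3) × √0.052 = 6.043 m/s. Hydraulic depth D_h = A/T = 4.505/2.65 = 1.7 m.
Froude number Fr = V/√(g·D_h) = 6.043/√(9.81×1.7) = 1.48, which is greater than 1, so the flow is supercritical.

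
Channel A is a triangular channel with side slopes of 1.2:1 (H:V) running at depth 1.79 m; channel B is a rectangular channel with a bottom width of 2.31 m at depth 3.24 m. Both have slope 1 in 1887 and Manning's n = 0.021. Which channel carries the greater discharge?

Channel A: For a triangular section with side slope z = 1.2: A = zy² = 1.2×1.79² = 3.845 m²; P = 2y√(1+z²) = 2×1.79×1.562 = 5.592 m. Hydraulic radius R = A/P = 3.845/5.592 = 0.6876 m. Q_A = (1/0.021)·3.845·0.6876^(2/3)·√0.0005299 = 3.283 m³/s.
Channel B: Flow area A = b·y = 2.31 × 3.24 = 7.484 m². Wetted perimeter P = b + 2y = 2.31 + 2×3.24 = 8.79 m. Hydraulic radius R = A/P = 7.484/8.79 = 0.8515 m. Q_B = (1/0.021)·7.484·0.8515^(2/3)·√0.0005299 = 7.371 m³/s.
Q_A = 3.283 m³/s vs Q_B = 7.371 m³/s, so channel B carries more.

channel B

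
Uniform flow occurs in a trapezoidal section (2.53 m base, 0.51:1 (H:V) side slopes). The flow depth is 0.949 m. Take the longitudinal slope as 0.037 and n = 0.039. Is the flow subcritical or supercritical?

supercritical

With bottom width b = 2.53 m and side slope z = 0.51: A = (b + zy)y = (2.53 + 0.51×0.949)×0.949 = 2.86 m²; P = b + 2y√(1+z²) = 2.53 + 2×0.949×1.123 = 4.661 m.
Hydraulic radius R = A/P = 2.86/4.661 = 0.6137 m.
V = (1/n) R^(2/3) √S = (1/0.039) × 0.6137^(2/3) × √0.037 = 3.562 m/s. Hydraulic depth D_h = A/T = 2.86/3.498 = 0.8177 m.
Froude number Fr = V/√(g·D_h) = 3.562/√(9.81×0.8177) = 1.26, which is greater than 1, so the flow is supercritical.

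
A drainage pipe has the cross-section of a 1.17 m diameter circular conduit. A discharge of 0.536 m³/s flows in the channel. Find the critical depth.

At critical depth, Q² T / (g A³) = 1, i.e. A³/T = Q²/g = 0.536²/9.81 = 0.02929.
Trying y = 0.321 m: A³/T = 0.01316 — low.
Trying y = 0.476 m: A³/T = 0.0603 — high.
Trying y = 0.395 m: A³/T = 0.0294 — matches.

y_c = 0.395 m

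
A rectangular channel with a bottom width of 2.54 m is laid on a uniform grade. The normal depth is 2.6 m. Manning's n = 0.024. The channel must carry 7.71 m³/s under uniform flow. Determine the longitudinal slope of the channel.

Flow area A = b·y = 2.54 × 2.6 = 6.604 m². Wetted perimeter P = b + 2y = 2.54 + 2×2.6 = 7.74 m.
Hydraulic radius R = A/P = 6.604/7.74 = 0.8532 m.
From Manning's equation, S = [nQ / (1 A R^(2/3))]² = [0.024 × 7.71 / (1 × 6.604 × 0.8532^(2/3))]² = 0.00097.

S = 0.00097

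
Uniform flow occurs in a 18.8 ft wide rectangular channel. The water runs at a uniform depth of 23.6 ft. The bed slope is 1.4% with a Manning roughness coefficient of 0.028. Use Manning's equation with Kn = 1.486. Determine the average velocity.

V = 22.4 ft/s

Flow area A = b·y = 18.8 × 23.6 = 443.7 ft². Wetted perimeter P = b + 2y = 18.8 + 2×23.6 = 66 ft.
Hydraulic radius R = A/P = 443.7/66 = 6.722 ft.
From Manning's equation, V = (1.486/n) R^(2/3) S^(1/2) = (1.486/0.028) × 6.722^(2/3) × 0.014^(1/2) = 22.4 ft/s.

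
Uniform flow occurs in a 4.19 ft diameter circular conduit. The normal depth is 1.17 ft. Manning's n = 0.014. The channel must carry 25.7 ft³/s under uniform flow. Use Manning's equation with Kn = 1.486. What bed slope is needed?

S = 0.00999

For a circular section of diameter D = 4.19 ft at depth y = 1.17 ft, the central angle is θ = 2 arccos(1 − 2y/D) = 2.227 rad. Then A = (D²/8)(θ − sin θ) = 3.148 ft² and P = Dθ/2 = 4.666 ft.
Hydraulic radius R = A/P = 3.148/4.666 = 0.6748 ft.
From Manning's equation, S = [nQ / (1.486 A R^(2/3))]² = [0.014 × 25.7 / (1.486 × 3.148 × 0.6748^(2/3))]² = 0.00999.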